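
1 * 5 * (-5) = -25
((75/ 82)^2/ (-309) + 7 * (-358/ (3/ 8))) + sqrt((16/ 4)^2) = -13876378217/ 2077716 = -6678.67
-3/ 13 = -0.23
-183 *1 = -183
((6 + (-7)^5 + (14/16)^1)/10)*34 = -2284817/40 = -57120.42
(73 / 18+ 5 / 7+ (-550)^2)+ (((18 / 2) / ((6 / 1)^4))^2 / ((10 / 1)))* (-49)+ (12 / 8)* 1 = 439093900457 / 1451520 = 302506.27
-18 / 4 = -9 / 2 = -4.50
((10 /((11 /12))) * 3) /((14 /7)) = 180 /11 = 16.36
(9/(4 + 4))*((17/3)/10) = 51/80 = 0.64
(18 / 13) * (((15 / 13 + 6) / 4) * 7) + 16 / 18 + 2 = 61519 / 3042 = 20.22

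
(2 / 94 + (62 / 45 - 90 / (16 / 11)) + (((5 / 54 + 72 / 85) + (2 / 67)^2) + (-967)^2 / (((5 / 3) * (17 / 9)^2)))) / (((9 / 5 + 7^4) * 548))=10351325849778749 / 86709612090412224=0.12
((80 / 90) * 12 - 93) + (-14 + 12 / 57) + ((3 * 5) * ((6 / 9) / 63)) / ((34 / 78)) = -649531 / 6783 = -95.76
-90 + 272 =182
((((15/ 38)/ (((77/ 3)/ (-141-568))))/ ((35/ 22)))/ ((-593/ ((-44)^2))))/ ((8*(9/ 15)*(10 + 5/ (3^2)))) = 4632606/ 10489577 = 0.44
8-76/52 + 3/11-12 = -742/143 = -5.19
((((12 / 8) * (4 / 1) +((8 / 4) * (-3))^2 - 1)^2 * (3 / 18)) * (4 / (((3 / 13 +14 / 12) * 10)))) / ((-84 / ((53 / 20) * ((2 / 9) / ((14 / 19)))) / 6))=-22005971 / 4806900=-4.58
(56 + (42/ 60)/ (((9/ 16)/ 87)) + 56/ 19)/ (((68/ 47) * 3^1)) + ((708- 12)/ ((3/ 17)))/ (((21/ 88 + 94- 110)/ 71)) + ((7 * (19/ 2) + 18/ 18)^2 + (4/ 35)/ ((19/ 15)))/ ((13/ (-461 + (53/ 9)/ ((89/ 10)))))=-6155371431187331/ 34373937780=-179070.88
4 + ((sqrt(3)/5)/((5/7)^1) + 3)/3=7* sqrt(3)/75 + 5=5.16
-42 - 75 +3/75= -2924/25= -116.96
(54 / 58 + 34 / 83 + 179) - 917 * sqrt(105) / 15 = 434080 / 2407 - 917 * sqrt(105) / 15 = -446.09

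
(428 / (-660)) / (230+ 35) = -107 / 43725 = -0.00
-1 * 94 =-94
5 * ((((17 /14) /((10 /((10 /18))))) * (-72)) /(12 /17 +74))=-289 /889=-0.33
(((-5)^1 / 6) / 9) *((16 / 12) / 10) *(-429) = 143 / 27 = 5.30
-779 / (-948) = 779 / 948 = 0.82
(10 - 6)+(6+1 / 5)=51 / 5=10.20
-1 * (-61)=61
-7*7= -49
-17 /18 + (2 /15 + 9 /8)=113 /360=0.31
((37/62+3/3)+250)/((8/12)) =377.40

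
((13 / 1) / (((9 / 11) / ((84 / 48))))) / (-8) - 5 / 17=-18457 / 4896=-3.77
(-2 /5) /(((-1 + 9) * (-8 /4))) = 1 /40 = 0.02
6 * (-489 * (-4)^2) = -46944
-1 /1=-1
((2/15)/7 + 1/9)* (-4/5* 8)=-1312/1575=-0.83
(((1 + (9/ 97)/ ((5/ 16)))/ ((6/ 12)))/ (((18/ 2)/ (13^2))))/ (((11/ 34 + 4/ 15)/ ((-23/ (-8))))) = 41563691/ 175182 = 237.26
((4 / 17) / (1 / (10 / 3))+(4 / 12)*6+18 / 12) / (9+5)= 437 / 1428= 0.31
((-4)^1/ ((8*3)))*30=-5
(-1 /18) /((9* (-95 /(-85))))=-17 /3078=-0.01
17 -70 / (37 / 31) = -1541 / 37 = -41.65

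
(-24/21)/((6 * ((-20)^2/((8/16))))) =-1/4200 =-0.00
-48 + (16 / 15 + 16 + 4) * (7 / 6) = -23.42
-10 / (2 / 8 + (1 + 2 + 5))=-40 / 33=-1.21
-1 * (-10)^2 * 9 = -900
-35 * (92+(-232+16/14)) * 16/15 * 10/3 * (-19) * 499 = -163831680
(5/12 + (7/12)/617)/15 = 773/27765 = 0.03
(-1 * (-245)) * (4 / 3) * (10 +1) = 10780 / 3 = 3593.33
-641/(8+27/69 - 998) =14743/22761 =0.65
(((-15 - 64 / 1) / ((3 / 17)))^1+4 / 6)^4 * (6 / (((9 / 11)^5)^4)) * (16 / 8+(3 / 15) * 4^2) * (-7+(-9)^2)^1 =1275950540402538145045555909616648 / 250157725494998535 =5100584192943697.59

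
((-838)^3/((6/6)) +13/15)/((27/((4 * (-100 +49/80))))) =70185123389717/8100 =8664830048.11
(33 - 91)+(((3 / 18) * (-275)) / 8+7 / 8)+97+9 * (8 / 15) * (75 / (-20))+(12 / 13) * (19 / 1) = 21019 / 624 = 33.68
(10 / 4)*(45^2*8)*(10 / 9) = 45000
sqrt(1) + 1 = 2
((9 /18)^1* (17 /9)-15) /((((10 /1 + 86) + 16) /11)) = -2783 /2016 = -1.38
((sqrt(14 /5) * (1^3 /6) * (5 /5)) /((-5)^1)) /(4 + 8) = -0.00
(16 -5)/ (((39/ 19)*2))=209/ 78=2.68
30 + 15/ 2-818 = -1561/ 2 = -780.50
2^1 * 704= 1408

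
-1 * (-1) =1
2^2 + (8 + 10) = 22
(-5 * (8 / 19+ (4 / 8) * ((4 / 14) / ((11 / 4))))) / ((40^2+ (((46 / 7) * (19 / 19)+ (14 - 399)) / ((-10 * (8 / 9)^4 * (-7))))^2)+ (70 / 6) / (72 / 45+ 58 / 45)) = -25884123725824000 / 18376349515843577357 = -0.00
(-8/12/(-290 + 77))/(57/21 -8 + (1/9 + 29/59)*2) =-826/1076857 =-0.00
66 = 66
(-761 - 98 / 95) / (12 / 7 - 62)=506751 / 40090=12.64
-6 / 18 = -1 / 3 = -0.33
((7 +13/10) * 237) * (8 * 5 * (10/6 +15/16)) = 819625/4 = 204906.25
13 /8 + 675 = 5413 /8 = 676.62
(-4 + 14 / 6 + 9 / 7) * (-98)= 37.33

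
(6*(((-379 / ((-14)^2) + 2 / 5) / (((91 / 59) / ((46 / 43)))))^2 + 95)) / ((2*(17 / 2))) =1060227248908623 / 31248615593650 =33.93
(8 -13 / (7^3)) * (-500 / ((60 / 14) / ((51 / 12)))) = -1160675 / 294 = -3947.87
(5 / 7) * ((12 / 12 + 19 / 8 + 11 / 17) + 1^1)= 3415 / 952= 3.59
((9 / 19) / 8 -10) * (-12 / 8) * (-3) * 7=-95193 / 304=-313.13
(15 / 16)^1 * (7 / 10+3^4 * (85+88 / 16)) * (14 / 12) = 16037 / 2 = 8018.50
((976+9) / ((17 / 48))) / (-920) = -1182 / 391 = -3.02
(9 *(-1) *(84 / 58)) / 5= -378 / 145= -2.61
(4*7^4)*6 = 57624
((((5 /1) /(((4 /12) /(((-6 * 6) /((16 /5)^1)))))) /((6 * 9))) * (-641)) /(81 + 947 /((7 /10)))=112175 /80296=1.40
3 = 3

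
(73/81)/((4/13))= 949/324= 2.93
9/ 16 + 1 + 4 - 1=73/ 16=4.56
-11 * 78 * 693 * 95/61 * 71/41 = -4010536530/2501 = -1603573.18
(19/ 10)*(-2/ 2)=-19/ 10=-1.90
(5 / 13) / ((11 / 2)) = 10 / 143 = 0.07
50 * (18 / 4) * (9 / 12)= 675 / 4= 168.75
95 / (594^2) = 95 / 352836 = 0.00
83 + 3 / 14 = 1165 / 14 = 83.21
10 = 10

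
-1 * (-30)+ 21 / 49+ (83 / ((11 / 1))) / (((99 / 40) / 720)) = 1884973 / 847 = 2225.47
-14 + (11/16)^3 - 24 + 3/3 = -150221/4096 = -36.68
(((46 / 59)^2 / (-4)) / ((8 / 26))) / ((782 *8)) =-0.00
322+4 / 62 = 9984 / 31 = 322.06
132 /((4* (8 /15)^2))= 7425 /64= 116.02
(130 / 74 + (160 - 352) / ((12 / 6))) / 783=-3487 / 28971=-0.12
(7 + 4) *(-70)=-770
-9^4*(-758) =4973238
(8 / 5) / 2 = 4 / 5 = 0.80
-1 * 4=-4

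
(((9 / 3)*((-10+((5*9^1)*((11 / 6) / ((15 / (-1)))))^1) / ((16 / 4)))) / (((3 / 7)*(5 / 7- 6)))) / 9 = 0.57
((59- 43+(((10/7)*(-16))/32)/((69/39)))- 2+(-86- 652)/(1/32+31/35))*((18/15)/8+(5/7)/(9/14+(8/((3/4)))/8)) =-111073020393/274476020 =-404.67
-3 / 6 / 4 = -1 / 8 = -0.12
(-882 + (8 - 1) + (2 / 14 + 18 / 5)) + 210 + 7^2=-21429 / 35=-612.26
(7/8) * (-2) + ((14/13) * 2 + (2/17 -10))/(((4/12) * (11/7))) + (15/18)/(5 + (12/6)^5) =-17789969/1079364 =-16.48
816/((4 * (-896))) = -51/224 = -0.23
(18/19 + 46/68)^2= 1100401/417316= 2.64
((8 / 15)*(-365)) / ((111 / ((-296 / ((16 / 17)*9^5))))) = 4964 / 531441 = 0.01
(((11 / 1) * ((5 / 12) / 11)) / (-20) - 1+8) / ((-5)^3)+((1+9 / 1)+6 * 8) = 69533 / 1200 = 57.94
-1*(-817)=817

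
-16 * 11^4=-234256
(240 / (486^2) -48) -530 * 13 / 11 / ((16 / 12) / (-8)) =803302816 / 216513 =3710.18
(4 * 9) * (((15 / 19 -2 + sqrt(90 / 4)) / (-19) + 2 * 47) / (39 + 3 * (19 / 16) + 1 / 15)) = 293388480 / 3693391 -12960 * sqrt(10) / 194389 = 79.23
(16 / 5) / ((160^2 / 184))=0.02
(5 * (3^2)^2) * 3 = 1215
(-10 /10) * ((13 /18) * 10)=-65 /9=-7.22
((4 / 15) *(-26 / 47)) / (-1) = 104 / 705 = 0.15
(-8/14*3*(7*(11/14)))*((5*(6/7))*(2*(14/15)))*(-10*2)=10560/7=1508.57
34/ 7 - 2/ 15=496/ 105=4.72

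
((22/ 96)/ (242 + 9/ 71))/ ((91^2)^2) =781/ 56585863418448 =0.00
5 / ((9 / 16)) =80 / 9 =8.89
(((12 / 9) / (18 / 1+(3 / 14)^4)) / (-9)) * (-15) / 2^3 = 96040 / 6224121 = 0.02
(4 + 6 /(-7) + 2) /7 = 36 /49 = 0.73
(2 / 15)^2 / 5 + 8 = 9004 / 1125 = 8.00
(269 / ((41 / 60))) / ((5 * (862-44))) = 1614 / 16769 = 0.10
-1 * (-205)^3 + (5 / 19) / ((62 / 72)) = 5074308805 / 589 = 8615125.31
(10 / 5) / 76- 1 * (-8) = 305 / 38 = 8.03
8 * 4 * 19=608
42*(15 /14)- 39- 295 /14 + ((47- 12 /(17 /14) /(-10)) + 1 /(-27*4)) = 2114639 /64260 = 32.91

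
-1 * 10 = -10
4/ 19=0.21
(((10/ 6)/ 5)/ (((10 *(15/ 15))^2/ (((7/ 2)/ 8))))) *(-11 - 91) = -119/ 800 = -0.15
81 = 81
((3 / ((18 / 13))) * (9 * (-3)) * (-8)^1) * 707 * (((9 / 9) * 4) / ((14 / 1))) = 94536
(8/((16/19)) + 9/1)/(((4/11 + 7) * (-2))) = -1.26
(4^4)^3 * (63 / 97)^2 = 66588770304 / 9409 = 7077135.75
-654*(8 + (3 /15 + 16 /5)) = -37278 /5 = -7455.60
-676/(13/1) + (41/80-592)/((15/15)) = -643.49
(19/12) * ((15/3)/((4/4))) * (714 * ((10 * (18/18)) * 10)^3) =5652500000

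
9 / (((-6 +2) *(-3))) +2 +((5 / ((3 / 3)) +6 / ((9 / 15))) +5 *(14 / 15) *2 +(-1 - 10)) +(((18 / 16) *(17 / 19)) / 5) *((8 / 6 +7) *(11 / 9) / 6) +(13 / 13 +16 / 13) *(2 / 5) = 17.32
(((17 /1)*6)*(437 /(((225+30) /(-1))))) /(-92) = 19 /10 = 1.90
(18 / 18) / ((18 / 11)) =11 / 18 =0.61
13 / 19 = 0.68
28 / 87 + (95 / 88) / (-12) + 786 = 8025855 / 10208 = 786.23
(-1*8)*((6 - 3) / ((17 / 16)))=-384 / 17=-22.59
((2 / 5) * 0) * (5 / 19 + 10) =0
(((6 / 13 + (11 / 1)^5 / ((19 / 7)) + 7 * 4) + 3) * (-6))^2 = 7740563453342784 / 61009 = 126875763466.75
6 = 6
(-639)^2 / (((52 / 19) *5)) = 7758099 / 260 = 29838.84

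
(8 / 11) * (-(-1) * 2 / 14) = 8 / 77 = 0.10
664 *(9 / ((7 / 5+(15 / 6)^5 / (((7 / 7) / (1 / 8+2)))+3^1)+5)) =7649280 / 277657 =27.55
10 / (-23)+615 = 614.57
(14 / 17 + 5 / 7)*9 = 13.84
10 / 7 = 1.43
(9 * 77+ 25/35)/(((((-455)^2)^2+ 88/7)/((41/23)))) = 0.00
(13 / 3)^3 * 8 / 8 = 2197 / 27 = 81.37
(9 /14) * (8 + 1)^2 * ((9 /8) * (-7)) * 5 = -32805 /16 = -2050.31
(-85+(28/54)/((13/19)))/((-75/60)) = 118276/1755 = 67.39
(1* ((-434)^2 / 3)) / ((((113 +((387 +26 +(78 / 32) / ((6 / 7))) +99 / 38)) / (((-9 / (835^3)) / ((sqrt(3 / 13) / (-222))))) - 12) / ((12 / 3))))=1564133105074176 / 2872124514104062651076761 +1552653895222267264000* sqrt(39) / 2872124514104062651076761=0.00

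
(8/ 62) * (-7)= -28/ 31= -0.90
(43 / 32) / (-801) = -43 / 25632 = -0.00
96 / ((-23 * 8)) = -12 / 23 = -0.52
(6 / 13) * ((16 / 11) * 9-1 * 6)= 36 / 11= 3.27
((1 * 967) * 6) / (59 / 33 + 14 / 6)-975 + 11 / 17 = 29477 / 68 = 433.49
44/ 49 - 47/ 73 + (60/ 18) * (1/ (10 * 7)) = 3238/ 10731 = 0.30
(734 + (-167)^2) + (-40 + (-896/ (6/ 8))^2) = 13102303/ 9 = 1455811.44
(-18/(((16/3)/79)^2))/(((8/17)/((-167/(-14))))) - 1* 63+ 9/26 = -18668940219/186368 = -100172.46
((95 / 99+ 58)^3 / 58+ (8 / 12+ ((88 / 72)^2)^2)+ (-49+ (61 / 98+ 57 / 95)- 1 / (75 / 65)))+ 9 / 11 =216466494152507 / 62045769555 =3488.82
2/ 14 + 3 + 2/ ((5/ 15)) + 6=106/ 7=15.14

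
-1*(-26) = 26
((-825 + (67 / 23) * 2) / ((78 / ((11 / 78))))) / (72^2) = -207251 / 725407488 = -0.00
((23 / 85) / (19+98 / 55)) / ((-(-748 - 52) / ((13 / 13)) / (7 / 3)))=1771 / 46634400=0.00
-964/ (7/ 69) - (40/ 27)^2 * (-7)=-48411764/ 5103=-9486.92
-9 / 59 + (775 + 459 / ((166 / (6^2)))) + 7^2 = 4521839 / 4897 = 923.39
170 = 170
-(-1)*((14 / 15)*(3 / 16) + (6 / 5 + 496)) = 3979 / 8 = 497.38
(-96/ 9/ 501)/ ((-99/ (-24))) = -256/ 49599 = -0.01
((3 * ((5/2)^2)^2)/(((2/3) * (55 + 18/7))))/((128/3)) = 118125/1650688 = 0.07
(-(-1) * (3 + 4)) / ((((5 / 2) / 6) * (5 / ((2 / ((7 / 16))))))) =384 / 25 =15.36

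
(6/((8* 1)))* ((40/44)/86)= 15/1892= 0.01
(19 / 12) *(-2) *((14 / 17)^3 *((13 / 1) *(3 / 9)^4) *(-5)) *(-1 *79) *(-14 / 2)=937014260 / 1193859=784.86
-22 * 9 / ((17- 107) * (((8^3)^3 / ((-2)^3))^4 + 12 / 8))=22 / 792281625142643375935439503375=0.00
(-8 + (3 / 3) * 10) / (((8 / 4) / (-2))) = -2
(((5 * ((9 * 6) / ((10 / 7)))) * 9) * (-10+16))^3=1063081821816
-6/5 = -1.20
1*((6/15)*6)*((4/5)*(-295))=-2832/5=-566.40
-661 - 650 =-1311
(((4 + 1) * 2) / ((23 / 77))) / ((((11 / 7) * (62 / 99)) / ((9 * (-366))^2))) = 263177325180 / 713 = 369112658.04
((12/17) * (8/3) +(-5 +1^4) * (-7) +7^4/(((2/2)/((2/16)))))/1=44881/136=330.01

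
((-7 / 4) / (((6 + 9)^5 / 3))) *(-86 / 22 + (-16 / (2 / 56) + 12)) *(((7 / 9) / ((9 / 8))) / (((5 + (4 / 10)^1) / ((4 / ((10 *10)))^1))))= 158074 / 10149046875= 0.00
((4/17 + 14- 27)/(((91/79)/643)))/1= -1574707/221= -7125.37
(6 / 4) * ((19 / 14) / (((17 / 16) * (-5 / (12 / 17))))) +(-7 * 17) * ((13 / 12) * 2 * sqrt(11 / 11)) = -15664321 / 60690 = -258.10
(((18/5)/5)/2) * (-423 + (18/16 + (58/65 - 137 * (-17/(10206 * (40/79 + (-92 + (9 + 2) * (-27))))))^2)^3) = -237017192336758346348696473850864610279028355727489244433846955493/1582950175422732114429896904032901757413265924697580577800000000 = -149.73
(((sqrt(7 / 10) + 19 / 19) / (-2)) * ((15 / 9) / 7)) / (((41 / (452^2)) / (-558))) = 9500136 * sqrt(70) / 287 + 95001360 / 287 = 607962.37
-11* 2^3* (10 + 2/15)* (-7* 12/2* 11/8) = 257488/5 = 51497.60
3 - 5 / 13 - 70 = -876 / 13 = -67.38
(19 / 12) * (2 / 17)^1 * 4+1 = 89 / 51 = 1.75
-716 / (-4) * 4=716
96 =96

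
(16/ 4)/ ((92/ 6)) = 6/ 23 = 0.26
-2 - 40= -42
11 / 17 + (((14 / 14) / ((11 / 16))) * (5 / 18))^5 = 106349705489 / 161668308483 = 0.66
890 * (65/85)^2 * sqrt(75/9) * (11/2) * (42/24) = 28953925 * sqrt(3)/3468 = 14460.69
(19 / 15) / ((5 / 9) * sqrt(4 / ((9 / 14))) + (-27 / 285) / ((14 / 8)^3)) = 2166407208 / 185781656287 + 181564760475 * sqrt(14) / 743126625148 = 0.93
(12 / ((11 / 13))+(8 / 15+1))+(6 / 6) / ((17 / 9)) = 45566 / 2805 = 16.24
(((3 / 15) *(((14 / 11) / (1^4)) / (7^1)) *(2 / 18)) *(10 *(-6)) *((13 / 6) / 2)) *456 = -119.76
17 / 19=0.89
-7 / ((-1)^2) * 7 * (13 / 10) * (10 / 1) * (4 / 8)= -637 / 2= -318.50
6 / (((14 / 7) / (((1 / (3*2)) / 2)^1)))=1 / 4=0.25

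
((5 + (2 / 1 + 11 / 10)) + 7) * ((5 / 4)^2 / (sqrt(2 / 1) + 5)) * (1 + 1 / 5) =2265 / 368-453 * sqrt(2) / 368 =4.41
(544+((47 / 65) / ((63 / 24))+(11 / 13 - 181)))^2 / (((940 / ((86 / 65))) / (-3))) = -5311249160534 / 9486920625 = -559.85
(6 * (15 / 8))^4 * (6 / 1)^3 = 110716875 / 32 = 3459902.34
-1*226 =-226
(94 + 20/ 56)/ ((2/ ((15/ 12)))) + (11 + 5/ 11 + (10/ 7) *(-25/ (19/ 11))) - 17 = 766637/ 23408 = 32.75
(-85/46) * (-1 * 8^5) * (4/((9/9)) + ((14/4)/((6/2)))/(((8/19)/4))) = 63016960/69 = 913289.28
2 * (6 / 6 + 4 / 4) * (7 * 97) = 2716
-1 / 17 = -0.06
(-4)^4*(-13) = -3328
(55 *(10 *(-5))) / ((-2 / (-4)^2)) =22000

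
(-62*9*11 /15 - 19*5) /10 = -2521 /50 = -50.42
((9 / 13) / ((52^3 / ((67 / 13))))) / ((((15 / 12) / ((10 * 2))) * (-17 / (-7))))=4221 / 25247924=0.00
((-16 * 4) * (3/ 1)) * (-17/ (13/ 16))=52224/ 13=4017.23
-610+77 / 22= -1213 / 2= -606.50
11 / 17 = 0.65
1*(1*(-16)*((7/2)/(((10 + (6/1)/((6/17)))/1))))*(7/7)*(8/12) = -112/81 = -1.38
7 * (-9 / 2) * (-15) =945 / 2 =472.50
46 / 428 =23 / 214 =0.11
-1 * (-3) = 3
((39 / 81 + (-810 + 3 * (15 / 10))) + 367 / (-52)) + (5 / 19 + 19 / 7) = -151084631 / 186732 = -809.10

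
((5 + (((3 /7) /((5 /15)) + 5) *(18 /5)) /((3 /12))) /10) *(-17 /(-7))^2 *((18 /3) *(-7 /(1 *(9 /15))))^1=-966127 /245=-3943.38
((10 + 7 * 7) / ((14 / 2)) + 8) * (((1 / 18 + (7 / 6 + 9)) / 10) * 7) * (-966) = -340676 / 3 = -113558.67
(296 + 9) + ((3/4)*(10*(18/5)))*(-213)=-5446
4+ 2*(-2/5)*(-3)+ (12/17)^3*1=165856/24565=6.75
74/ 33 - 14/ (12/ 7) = -391/ 66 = -5.92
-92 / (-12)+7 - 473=-1375 / 3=-458.33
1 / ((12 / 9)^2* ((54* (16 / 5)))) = 5 / 1536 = 0.00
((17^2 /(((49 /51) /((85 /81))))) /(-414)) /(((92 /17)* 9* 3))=-7099285 /1360541448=-0.01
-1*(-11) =11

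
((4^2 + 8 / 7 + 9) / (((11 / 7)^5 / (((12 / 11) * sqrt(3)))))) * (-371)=-1956133116 * sqrt(3) / 1771561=-1912.51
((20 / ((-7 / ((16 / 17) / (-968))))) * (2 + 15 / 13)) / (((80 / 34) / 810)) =33210 / 11011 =3.02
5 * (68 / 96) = 85 / 24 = 3.54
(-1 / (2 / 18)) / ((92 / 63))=-567 / 92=-6.16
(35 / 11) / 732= 35 / 8052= 0.00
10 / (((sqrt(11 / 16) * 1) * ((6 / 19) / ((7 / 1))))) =2660 * sqrt(11) / 33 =267.34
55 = 55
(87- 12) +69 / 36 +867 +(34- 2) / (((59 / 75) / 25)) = 1388293 / 708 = 1960.87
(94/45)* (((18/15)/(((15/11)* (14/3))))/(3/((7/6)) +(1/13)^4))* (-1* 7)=-206724518/192789375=-1.07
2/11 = 0.18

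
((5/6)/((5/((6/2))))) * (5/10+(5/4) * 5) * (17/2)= 459/16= 28.69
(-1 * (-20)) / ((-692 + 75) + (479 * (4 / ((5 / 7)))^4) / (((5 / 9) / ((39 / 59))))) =3687500 / 103227739249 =0.00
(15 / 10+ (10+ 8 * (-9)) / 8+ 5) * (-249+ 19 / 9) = 5555 / 18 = 308.61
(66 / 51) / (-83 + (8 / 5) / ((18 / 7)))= -0.02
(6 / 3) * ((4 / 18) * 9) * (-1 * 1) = -4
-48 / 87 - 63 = -1843 / 29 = -63.55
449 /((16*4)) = 449 /64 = 7.02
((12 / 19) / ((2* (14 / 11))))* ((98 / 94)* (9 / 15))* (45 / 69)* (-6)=-12474 / 20539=-0.61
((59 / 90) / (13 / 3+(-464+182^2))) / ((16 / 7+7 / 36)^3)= 22480416 / 17088623046875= 0.00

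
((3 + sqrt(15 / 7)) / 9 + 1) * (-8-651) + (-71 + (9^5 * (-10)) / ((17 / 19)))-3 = -33706516 / 51-659 * sqrt(105) / 63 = -661019.26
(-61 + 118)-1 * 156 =-99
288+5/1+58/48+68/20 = 35713/120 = 297.61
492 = 492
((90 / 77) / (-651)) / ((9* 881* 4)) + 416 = 36742689979 / 88323774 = 416.00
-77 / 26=-2.96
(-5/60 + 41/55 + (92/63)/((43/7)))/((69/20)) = 3331/12771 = 0.26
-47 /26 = -1.81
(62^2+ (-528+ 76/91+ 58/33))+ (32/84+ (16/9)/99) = 269107162/81081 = 3318.99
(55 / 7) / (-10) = -0.79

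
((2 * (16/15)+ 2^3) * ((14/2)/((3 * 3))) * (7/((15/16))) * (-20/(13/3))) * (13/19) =-25088/135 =-185.84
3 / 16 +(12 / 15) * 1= 79 / 80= 0.99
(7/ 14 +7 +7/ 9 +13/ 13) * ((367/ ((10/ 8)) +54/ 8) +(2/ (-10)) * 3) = 200233/ 72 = 2781.01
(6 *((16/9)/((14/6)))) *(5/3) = 160/21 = 7.62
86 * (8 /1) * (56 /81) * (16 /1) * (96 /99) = 19726336 /2673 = 7379.85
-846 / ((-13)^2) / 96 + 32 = 86387 / 2704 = 31.95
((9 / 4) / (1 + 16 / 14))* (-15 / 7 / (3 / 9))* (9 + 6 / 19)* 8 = -9558 / 19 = -503.05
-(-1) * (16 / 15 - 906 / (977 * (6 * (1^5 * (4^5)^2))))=16391337767 / 15366881280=1.07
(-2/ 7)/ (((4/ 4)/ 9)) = -18/ 7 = -2.57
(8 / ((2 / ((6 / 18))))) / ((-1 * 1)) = -4 / 3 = -1.33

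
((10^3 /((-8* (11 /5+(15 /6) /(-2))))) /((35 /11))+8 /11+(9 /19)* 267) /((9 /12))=167460 /1463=114.46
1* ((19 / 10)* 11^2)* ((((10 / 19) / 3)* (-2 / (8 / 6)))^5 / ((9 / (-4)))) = 151250 / 1172889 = 0.13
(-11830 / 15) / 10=-1183 / 15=-78.87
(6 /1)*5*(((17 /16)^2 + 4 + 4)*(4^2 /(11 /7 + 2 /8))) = 81795 /34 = 2405.74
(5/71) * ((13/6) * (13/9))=845/3834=0.22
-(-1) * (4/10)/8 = 1/20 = 0.05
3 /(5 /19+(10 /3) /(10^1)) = 171 /34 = 5.03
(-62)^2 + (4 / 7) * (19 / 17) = 3844.64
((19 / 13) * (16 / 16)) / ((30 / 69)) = 437 / 130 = 3.36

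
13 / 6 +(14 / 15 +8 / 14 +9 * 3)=2147 / 70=30.67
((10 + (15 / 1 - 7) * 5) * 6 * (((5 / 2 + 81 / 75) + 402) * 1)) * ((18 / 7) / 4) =78219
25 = 25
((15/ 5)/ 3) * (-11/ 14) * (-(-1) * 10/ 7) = -55/ 49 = -1.12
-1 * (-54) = 54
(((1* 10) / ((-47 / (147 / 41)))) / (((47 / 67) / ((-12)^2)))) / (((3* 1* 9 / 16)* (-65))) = 1680896 / 1177397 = 1.43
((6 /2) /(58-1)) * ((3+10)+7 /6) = 85 /114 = 0.75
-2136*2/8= -534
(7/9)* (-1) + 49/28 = 0.97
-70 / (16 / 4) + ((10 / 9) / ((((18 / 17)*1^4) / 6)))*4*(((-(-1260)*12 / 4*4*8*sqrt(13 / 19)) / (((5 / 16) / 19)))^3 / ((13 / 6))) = -35 / 2 + 166504229304249876480*sqrt(247) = 2616819370709783850299.31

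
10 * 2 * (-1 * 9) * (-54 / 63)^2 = -6480 / 49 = -132.24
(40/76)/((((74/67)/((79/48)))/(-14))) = -10.98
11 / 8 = 1.38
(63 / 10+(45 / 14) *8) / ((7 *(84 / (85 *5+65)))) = 26.68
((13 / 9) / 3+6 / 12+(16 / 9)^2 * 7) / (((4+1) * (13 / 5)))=3743 / 2106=1.78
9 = 9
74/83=0.89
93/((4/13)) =1209/4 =302.25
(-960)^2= 921600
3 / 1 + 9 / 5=24 / 5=4.80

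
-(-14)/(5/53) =742/5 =148.40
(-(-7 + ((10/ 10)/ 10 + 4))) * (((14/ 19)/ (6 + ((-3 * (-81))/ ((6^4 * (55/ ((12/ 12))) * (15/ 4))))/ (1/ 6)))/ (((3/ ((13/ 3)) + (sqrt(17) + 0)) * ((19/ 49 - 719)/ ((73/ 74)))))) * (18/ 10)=934530597/ 25364569543904 - 1349877529 * sqrt(17)/ 25364569543904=-0.00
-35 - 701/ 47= -2346/ 47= -49.91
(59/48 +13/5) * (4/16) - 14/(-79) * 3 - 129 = -9670439/75840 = -127.51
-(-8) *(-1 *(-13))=104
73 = 73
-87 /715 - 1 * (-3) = 2058 /715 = 2.88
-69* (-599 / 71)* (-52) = -2149212 / 71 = -30270.59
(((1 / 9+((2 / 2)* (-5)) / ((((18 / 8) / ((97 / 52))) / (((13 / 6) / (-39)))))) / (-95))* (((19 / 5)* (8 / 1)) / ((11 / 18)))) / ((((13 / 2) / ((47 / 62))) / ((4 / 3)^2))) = -4325504 / 116698725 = -0.04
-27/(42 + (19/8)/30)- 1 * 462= -4672218/10099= -462.64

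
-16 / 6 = -8 / 3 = -2.67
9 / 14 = 0.64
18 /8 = 9 /4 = 2.25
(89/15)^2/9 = 7921/2025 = 3.91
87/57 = 29/19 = 1.53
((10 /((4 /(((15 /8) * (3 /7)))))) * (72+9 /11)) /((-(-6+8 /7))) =180225 /5984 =30.12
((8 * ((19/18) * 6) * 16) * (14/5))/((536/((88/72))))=46816/9045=5.18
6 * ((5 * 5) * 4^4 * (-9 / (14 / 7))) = -172800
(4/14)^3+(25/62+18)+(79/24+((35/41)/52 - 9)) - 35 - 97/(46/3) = -89445469445/3128398728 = -28.59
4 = 4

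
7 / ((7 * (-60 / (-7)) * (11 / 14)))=49 / 330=0.15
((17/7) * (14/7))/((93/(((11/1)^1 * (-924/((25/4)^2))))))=-263296/19375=-13.59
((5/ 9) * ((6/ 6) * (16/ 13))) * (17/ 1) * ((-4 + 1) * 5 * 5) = -34000/ 39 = -871.79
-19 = -19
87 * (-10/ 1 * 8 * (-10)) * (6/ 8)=52200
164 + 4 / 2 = 166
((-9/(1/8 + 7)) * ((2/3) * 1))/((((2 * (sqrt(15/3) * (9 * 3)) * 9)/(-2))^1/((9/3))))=16 * sqrt(5)/7695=0.00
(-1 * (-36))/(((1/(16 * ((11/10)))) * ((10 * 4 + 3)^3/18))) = 57024/397535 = 0.14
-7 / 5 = -1.40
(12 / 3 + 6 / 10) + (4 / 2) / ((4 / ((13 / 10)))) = 21 / 4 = 5.25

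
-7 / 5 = -1.40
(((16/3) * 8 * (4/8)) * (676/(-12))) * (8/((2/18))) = -86528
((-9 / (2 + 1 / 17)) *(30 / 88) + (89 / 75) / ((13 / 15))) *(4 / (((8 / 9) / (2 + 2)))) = -21807 / 10010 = -2.18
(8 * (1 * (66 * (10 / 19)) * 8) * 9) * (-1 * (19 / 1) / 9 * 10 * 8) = -3379200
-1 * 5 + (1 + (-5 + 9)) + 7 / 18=7 / 18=0.39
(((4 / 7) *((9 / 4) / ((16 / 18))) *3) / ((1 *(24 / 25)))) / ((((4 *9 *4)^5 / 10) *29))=0.00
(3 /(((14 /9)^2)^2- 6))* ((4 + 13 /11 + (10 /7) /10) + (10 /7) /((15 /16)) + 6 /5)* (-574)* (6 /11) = 15003799776 /287375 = 52209.83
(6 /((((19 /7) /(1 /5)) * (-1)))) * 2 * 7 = -588 /95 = -6.19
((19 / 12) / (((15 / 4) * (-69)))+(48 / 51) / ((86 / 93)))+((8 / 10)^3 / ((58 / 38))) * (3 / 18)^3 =1667323051 / 1645572375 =1.01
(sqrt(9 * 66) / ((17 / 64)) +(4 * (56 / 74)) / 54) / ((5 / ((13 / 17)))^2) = 9464 / 7217775 +32448 * sqrt(66) / 122825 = 2.15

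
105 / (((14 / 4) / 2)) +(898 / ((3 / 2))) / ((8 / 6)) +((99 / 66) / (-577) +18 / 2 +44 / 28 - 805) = -2305713 / 8078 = -285.43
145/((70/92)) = 1334/7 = 190.57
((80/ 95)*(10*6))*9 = 454.74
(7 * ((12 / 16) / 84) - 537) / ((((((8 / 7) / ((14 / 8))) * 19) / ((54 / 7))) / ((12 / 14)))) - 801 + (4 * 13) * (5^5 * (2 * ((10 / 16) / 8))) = 24303.49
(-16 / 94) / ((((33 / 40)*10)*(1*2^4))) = -2 / 1551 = -0.00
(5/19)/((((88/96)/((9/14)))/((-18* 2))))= -9720/1463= -6.64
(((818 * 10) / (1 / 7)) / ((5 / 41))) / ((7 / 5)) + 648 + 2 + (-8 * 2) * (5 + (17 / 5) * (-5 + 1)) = 1680838 / 5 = 336167.60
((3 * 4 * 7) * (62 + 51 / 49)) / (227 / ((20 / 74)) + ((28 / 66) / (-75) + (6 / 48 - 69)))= 733946400 / 106863281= 6.87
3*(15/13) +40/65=4.08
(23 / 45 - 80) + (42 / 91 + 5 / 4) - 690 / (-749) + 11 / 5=-130846799 / 1752660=-74.66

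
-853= -853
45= 45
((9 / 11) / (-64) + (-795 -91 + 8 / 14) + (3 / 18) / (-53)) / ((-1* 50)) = 693791809 / 39177600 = 17.71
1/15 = 0.07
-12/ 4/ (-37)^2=-3/ 1369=-0.00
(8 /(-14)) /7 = -4 /49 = -0.08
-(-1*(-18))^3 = -5832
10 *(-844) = -8440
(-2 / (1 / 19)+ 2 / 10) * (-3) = 567 / 5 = 113.40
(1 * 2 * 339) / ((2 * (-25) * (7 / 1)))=-339 / 175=-1.94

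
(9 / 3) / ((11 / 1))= 3 / 11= 0.27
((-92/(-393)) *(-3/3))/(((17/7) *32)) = -161/53448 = -0.00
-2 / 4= -1 / 2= -0.50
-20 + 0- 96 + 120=4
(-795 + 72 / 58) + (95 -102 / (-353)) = -7150234 / 10237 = -698.47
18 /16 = 9 /8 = 1.12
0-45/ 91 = -45/ 91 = -0.49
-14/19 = -0.74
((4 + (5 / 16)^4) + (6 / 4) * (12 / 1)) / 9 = 1442417 / 589824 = 2.45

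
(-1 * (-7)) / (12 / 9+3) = 21 / 13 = 1.62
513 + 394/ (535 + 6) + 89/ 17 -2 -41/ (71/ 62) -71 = 267829643/ 652987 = 410.16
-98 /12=-49 /6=-8.17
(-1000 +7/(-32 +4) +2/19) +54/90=-379827/380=-999.54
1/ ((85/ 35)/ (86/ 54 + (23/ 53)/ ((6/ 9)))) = 44947/ 48654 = 0.92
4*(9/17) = 36/17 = 2.12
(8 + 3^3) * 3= 105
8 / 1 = 8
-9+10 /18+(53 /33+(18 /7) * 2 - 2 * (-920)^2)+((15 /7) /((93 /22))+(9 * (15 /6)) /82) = -5964096494605 /3523212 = -1692800.91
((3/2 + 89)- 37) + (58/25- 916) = -43009/50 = -860.18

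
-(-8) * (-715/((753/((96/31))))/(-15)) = 36608/23343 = 1.57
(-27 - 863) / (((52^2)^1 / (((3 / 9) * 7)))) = -3115 / 4056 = -0.77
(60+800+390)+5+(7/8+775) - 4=16215/8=2026.88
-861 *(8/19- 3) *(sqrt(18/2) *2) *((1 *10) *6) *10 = 151880400/19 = 7993705.26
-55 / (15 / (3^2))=-33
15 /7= 2.14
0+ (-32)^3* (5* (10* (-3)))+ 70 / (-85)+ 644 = 83569334 / 17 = 4915843.18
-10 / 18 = -5 / 9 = -0.56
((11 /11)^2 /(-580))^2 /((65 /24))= 3 /2733250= 0.00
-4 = -4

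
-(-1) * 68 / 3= 68 / 3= 22.67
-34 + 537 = 503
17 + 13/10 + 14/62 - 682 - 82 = -745.47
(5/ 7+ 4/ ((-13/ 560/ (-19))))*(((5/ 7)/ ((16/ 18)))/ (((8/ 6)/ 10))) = 201139875/ 10192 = 19735.07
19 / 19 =1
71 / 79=0.90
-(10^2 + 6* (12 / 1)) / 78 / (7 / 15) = -430 / 91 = -4.73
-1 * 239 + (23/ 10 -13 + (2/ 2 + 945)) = 6963/ 10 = 696.30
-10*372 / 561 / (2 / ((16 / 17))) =-9920 / 3179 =-3.12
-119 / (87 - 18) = -119 / 69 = -1.72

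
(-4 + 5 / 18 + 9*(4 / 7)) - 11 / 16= 739 / 1008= 0.73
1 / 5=0.20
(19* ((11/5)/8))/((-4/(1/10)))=-0.13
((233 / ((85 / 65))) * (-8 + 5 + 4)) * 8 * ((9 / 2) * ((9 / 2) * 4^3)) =31404672 / 17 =1847333.65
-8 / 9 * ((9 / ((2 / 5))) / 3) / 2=-3.33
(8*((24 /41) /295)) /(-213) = -0.00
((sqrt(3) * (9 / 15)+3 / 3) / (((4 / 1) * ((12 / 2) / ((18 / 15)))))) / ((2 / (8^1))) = 1 / 5+3 * sqrt(3) / 25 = 0.41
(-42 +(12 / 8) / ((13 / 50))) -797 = -10832 / 13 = -833.23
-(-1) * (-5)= -5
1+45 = 46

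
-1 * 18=-18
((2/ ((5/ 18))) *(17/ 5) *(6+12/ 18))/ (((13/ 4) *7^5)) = 3264/ 1092455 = 0.00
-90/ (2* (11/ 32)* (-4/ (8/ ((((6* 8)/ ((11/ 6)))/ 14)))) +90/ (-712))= 24920/ 213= 117.00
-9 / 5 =-1.80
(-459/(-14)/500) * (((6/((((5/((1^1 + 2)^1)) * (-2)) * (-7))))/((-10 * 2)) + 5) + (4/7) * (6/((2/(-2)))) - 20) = -5925231/4900000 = -1.21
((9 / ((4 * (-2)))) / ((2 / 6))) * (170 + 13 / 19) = -576.06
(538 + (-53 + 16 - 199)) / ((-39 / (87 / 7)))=-8758 / 91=-96.24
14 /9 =1.56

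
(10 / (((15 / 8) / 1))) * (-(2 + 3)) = -80 / 3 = -26.67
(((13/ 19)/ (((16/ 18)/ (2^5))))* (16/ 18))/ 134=208/ 1273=0.16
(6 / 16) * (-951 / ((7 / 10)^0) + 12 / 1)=-2817 / 8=-352.12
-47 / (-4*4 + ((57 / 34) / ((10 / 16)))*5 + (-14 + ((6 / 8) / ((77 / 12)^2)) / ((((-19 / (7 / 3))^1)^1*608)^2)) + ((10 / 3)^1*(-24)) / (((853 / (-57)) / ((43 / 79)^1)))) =217351499746594048 / 63256108722818367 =3.44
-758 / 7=-108.29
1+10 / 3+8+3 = 15.33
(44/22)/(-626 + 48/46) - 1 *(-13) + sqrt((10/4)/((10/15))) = sqrt(15)/2 + 93408/7187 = 14.93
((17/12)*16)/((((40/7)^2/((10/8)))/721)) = 600593/960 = 625.62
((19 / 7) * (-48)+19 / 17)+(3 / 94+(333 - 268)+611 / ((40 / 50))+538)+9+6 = 28023477 / 22372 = 1252.61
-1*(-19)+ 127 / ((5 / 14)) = 1873 / 5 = 374.60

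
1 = 1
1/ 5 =0.20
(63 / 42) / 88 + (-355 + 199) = -27453 / 176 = -155.98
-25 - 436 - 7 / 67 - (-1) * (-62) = -35048 / 67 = -523.10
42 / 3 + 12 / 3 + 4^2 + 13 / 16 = 557 / 16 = 34.81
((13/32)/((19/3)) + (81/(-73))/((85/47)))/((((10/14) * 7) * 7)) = -2072661/132042400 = -0.02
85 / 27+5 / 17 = 1580 / 459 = 3.44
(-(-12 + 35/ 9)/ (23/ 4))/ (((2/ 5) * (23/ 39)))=9490/ 1587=5.98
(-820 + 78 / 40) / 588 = -16361 / 11760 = -1.39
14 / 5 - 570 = -2836 / 5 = -567.20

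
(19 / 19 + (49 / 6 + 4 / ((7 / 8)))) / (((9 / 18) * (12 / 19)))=10963 / 252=43.50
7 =7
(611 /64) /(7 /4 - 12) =-611 /656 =-0.93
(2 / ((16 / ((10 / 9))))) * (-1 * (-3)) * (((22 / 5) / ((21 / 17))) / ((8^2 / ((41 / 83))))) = 7667 / 669312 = 0.01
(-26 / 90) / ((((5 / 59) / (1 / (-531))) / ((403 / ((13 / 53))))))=21359 / 2025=10.55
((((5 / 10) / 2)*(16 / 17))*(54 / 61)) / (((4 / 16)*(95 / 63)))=54432 / 98515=0.55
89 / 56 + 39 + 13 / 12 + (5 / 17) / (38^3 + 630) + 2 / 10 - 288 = -246.13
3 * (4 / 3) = 4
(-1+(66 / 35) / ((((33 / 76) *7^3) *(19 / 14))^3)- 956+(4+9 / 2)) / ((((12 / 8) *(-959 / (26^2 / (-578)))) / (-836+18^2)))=1472102859257285632 / 3728394587495655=394.84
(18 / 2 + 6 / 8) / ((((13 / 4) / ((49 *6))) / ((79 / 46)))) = 34839 / 23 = 1514.74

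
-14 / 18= -7 / 9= -0.78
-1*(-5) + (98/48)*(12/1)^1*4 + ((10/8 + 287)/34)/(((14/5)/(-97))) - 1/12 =-1089755/5712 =-190.78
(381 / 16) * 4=381 / 4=95.25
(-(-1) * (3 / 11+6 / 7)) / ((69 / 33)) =87 / 161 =0.54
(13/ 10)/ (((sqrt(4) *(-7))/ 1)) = -13/ 140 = -0.09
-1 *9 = -9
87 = 87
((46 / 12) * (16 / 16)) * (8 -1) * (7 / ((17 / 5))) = 5635 / 102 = 55.25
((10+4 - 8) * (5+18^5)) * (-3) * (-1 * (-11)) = -374135454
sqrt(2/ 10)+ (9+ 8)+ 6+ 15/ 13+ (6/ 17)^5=sqrt(5)/ 5+ 445936186/ 18458141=24.61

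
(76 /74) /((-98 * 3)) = -19 /5439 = -0.00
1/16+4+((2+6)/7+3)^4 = 11472561/38416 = 298.64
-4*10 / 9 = -40 / 9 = -4.44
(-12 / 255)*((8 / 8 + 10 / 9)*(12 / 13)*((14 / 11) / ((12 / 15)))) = -1064 / 7293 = -0.15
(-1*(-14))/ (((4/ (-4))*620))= -7/ 310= -0.02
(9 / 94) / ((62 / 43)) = 0.07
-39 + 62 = 23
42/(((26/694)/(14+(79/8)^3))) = 3645008409/3328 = 1095254.93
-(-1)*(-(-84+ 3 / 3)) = 83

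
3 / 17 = 0.18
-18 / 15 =-6 / 5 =-1.20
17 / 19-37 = -686 / 19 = -36.11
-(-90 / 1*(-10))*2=-1800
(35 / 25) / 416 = 7 / 2080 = 0.00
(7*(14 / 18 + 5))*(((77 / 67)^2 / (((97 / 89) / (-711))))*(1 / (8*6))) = -3793498709 / 5225196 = -726.00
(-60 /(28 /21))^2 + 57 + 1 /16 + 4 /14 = 233223 /112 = 2082.35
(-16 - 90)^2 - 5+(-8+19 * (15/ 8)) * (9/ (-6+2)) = 357403/ 32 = 11168.84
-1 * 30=-30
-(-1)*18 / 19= 18 / 19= 0.95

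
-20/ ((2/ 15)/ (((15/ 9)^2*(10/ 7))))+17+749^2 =11768878/ 21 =560422.76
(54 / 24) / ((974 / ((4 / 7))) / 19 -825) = -171 / 55882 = -0.00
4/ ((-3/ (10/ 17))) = -40/ 51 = -0.78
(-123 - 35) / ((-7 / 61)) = 9638 / 7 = 1376.86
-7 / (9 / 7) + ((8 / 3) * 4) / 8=-37 / 9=-4.11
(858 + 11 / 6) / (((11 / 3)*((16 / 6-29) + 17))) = -201 / 8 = -25.12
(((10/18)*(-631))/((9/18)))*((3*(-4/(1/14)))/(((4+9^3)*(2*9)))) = 176680/19791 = 8.93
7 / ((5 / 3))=21 / 5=4.20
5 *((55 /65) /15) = 11 /39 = 0.28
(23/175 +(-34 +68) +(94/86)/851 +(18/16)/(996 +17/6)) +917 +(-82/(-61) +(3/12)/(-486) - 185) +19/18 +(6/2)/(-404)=768.53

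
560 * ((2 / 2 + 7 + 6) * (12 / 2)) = 47040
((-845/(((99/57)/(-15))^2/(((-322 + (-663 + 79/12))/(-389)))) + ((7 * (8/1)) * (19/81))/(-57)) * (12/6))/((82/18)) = -7252615567081/104210766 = -69595.65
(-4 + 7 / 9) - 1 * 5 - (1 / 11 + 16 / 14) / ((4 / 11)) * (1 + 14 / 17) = -61729 / 4284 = -14.41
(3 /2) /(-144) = -1 /96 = -0.01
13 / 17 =0.76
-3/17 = -0.18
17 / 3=5.67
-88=-88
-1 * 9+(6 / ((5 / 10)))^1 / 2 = -3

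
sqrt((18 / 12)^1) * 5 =5 * sqrt(6) / 2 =6.12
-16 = -16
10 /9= 1.11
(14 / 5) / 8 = 7 / 20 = 0.35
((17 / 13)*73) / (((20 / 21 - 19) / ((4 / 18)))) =-17374 / 14781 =-1.18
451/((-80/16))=-451/5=-90.20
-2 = -2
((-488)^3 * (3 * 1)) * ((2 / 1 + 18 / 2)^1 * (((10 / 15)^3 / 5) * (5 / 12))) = -2556713984 / 27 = -94693110.52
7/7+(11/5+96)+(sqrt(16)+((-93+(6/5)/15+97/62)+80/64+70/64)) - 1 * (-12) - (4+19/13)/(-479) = 4046004263/154429600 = 26.20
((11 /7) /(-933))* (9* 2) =-66 /2177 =-0.03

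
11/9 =1.22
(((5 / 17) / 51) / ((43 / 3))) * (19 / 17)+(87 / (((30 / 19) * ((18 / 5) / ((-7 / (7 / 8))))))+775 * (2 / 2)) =1240724962 / 1901331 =652.56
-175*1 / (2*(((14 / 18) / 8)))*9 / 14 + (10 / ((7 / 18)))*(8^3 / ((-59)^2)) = -14005890 / 24367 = -574.79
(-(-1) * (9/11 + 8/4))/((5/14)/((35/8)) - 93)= -1519/50083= -0.03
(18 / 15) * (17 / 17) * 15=18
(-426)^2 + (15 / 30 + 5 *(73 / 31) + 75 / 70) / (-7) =275659148 / 1519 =181474.09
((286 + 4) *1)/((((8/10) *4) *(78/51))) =12325/208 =59.25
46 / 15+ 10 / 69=1108 / 345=3.21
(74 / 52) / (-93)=-37 / 2418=-0.02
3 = 3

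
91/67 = 1.36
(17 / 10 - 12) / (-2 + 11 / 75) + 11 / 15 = 26233 / 4170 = 6.29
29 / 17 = 1.71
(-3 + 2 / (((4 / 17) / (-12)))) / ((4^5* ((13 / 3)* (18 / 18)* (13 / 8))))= -315 / 21632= -0.01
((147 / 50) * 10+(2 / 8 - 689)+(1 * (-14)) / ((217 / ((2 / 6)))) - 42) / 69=-10.16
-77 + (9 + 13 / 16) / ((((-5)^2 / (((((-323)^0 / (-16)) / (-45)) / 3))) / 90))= -739043 / 9600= -76.98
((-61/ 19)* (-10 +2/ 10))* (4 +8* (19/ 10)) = 286944/ 475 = 604.09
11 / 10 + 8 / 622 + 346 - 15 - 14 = 989331 / 3110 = 318.11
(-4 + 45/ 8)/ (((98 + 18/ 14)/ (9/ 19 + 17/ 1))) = 7553/ 26410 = 0.29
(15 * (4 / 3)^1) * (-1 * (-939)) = 18780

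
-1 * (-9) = 9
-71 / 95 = -0.75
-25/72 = -0.35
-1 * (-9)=9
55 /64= 0.86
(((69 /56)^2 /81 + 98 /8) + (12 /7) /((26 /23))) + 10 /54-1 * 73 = -59.03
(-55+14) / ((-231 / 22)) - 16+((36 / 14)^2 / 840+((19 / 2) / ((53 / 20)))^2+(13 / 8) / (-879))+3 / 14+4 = 56196321091 / 11292067640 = 4.98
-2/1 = -2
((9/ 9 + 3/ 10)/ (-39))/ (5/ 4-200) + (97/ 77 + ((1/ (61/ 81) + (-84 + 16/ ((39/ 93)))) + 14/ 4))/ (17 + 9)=-57894211181/ 37863926100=-1.53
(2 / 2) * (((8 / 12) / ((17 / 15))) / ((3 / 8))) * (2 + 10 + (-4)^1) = 640 / 51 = 12.55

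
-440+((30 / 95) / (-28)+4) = -115979 / 266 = -436.01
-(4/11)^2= -16/121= -0.13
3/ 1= 3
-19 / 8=-2.38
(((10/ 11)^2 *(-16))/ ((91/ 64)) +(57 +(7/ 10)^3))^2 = 279844991848235529/ 121242121000000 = 2308.15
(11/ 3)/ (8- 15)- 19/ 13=-542/ 273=-1.99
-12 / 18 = -2 / 3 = -0.67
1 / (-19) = -0.05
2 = 2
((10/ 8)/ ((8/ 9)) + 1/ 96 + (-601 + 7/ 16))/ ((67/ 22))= -316349/ 1608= -196.73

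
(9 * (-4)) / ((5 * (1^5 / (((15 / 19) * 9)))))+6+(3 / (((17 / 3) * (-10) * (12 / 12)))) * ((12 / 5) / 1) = -365676 / 8075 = -45.28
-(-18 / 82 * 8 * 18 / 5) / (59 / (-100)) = -25920 / 2419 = -10.72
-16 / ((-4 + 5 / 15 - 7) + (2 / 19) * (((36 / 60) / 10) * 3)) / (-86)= -11400 / 652439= -0.02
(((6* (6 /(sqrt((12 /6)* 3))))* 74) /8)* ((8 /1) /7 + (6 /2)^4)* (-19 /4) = -1212675* sqrt(6) /56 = -53043.48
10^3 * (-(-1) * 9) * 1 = 9000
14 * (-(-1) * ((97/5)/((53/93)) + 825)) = 3187044/265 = 12026.58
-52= -52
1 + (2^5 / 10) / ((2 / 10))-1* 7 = 10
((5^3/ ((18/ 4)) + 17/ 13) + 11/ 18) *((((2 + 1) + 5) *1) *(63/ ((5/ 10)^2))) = 778288/ 13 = 59868.31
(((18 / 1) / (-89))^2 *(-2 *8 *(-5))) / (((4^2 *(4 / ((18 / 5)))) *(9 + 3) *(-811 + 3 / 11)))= -2673 / 141278956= -0.00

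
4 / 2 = 2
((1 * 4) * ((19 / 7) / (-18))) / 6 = -19 / 189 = -0.10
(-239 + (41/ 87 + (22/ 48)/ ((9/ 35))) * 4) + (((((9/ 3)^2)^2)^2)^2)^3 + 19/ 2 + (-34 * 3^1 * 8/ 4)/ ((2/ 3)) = 62457124929191175222599425/ 783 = 79766443076872509862834.52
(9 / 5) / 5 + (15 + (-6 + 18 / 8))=1161 / 100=11.61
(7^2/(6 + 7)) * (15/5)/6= 49/26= 1.88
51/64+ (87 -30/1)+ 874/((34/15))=482403/1088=443.39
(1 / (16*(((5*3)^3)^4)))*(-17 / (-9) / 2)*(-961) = -16337 / 37366945312500000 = -0.00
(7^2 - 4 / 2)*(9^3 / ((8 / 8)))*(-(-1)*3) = 102789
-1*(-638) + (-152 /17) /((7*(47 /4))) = 637.89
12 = 12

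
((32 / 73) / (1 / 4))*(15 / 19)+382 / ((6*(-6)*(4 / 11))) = -2775847 / 99864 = -27.80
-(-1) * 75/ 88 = 75/ 88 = 0.85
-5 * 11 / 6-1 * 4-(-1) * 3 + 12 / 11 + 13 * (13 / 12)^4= 2014079 / 228096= 8.83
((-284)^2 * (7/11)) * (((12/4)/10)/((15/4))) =1129184/275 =4106.12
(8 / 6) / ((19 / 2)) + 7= 407 / 57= 7.14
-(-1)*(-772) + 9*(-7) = -835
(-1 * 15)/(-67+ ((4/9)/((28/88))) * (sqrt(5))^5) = -2079000 * sqrt(5)/6383159 - 3988845/6383159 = -1.35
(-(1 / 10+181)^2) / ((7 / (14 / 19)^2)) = -22958047 / 9025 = -2543.83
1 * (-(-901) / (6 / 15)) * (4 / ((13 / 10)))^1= 90100 / 13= 6930.77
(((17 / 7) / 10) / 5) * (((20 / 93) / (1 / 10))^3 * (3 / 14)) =1360000 / 13137831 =0.10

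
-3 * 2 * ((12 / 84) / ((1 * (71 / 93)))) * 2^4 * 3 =-26784 / 497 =-53.89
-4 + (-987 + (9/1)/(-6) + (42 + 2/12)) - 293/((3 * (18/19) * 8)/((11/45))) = -18535717/19440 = -953.48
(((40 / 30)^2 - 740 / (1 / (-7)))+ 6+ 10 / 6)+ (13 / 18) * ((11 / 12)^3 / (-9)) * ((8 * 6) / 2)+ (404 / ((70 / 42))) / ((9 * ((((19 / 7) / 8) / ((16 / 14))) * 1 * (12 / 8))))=5815694567 / 1108080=5248.44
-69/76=-0.91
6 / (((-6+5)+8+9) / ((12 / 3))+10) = 3 / 7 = 0.43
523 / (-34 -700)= -523 / 734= -0.71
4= 4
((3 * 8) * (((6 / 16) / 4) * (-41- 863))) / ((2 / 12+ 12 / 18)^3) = -3514.75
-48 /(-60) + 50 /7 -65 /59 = 14127 /2065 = 6.84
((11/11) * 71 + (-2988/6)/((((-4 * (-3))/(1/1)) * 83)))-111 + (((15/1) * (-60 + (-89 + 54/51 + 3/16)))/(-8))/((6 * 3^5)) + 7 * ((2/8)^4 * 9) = -21184505/528768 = -40.06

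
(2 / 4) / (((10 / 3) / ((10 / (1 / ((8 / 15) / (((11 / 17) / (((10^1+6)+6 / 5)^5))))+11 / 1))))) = 959671115904 / 7037588698921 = 0.14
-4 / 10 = -2 / 5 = -0.40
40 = 40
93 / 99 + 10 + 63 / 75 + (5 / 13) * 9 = 163459 / 10725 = 15.24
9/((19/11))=99/19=5.21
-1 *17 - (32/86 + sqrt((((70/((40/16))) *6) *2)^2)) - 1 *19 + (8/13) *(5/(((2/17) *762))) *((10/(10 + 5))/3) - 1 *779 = -2206948073/1916811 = -1151.36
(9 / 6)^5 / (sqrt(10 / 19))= 243*sqrt(190) / 320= 10.47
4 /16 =1 /4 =0.25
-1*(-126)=126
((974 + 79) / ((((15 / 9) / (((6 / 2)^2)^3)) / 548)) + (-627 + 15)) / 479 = 1261992168 / 2395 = 526927.84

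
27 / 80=0.34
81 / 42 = 27 / 14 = 1.93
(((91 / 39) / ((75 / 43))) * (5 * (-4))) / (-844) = 301 / 9495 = 0.03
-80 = -80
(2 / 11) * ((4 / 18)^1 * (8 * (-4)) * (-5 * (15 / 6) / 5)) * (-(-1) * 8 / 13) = 2560 / 1287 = 1.99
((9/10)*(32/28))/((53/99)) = 3564/1855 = 1.92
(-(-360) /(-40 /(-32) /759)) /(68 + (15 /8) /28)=48964608 /15247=3211.43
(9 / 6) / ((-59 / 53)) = -159 / 118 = -1.35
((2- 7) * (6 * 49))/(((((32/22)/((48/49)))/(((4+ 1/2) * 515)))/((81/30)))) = -12389355/2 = -6194677.50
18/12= 3/2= 1.50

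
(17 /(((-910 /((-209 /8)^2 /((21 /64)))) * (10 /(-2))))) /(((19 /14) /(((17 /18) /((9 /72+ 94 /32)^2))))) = 0.58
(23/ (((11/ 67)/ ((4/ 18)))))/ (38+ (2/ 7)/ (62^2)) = 41465228/ 50614047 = 0.82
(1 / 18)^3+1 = 5833 / 5832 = 1.00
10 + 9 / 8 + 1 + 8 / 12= 307 / 24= 12.79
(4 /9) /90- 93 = -37663 /405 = -93.00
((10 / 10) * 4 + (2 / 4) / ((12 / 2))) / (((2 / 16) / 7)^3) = 2151296 / 3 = 717098.67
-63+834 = 771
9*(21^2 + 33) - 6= 4260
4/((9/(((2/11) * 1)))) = 8/99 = 0.08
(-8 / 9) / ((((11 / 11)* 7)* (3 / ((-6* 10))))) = 160 / 63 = 2.54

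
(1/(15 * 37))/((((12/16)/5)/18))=8/37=0.22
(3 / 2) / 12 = 1 / 8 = 0.12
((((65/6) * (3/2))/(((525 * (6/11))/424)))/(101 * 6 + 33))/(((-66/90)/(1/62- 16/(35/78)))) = 53287949/29119230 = 1.83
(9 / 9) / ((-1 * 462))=-1 / 462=-0.00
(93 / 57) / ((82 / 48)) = 744 / 779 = 0.96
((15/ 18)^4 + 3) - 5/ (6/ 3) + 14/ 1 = 19417/ 1296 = 14.98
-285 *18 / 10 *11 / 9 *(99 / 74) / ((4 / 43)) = -2669139 / 296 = -9017.36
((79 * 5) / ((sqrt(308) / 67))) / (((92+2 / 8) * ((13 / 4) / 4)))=846880 * sqrt(77) / 369369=20.12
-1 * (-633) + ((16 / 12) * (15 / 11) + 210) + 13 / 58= 539137 / 638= 845.04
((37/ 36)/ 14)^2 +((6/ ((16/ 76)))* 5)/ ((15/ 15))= 36198649/ 254016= 142.51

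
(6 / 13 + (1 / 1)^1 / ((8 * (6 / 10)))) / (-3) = -209 / 936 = -0.22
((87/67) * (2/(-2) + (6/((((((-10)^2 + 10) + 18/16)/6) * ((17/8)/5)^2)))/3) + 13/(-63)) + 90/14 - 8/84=868312643/154923363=5.60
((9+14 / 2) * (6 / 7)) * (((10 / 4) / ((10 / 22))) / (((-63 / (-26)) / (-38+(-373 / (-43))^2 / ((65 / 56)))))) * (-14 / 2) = -1134916288 / 194145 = -5845.71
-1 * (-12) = 12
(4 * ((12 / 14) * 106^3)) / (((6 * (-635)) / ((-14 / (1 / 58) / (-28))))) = -138157856 / 4445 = -31081.63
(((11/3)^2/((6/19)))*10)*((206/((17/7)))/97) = 16575790/44523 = 372.30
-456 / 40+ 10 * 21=993 / 5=198.60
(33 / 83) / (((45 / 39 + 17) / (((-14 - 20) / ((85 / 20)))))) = -858 / 4897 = -0.18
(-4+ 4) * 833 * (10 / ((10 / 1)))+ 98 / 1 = 98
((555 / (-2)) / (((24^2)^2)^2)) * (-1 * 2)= 185 / 36691771392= 0.00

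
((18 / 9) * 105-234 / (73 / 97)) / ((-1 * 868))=0.12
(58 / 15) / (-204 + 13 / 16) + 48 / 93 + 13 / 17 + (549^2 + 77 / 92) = 712614055634543 / 2364322260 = 301403.10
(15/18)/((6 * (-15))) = -1/108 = -0.01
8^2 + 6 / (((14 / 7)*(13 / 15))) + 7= 968 / 13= 74.46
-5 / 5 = -1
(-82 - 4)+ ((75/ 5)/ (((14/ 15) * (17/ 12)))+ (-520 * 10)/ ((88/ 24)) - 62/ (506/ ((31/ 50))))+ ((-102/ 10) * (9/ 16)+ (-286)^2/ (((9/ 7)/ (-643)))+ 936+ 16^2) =-4433756198871533/ 108385200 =-40907395.10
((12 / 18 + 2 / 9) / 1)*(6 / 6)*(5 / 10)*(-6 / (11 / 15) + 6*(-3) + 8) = -800 / 99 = -8.08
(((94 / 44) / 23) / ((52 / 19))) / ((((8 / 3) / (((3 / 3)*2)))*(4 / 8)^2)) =2679 / 26312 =0.10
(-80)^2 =6400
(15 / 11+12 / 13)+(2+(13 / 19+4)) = 24374 / 2717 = 8.97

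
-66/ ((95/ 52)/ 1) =-3432/ 95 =-36.13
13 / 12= 1.08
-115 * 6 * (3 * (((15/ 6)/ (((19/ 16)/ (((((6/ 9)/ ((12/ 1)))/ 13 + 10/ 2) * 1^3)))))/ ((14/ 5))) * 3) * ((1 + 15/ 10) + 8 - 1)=-20199750/ 91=-221975.27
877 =877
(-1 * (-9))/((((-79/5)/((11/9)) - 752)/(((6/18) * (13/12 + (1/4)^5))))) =-183205/43080704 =-0.00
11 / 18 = 0.61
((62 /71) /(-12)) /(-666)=31 /283716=0.00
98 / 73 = 1.34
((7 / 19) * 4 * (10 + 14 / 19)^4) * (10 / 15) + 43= 32435112769 / 2476099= 13099.28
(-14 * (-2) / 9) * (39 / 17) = 364 / 51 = 7.14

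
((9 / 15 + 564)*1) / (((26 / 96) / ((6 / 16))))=781.75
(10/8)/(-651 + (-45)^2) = 5/5496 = 0.00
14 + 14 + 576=604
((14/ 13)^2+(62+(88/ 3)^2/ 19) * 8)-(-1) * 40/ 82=1018907608/ 1184859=859.94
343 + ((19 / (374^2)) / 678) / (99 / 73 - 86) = 343.00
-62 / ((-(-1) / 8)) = -496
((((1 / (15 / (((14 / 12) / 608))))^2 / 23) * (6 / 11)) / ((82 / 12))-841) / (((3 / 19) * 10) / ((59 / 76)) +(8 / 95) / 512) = -42809687932489909 / 103540538399760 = -413.46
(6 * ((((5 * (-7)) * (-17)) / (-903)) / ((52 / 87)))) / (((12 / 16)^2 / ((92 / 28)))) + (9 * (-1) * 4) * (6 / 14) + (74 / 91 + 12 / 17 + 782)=145571924 / 199563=729.45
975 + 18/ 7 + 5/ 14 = 13691/ 14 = 977.93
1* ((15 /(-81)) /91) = -5 /2457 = -0.00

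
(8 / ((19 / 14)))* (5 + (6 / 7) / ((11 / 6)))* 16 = 107776 / 209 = 515.67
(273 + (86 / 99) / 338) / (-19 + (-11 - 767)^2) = 4567606 / 10126688715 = 0.00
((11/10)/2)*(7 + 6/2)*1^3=11/2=5.50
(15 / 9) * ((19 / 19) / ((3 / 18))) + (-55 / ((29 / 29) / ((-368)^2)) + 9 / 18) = -14896619 / 2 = -7448309.50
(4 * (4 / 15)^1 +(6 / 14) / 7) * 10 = 1658 / 147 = 11.28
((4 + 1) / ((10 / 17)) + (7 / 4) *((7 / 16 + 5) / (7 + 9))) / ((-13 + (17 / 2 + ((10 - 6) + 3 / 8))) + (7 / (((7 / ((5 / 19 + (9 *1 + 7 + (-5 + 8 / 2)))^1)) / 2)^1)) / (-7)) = -2.03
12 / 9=4 / 3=1.33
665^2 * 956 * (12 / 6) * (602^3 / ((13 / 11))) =2029146192507649600 / 13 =156088168654434584.62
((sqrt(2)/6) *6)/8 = sqrt(2)/8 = 0.18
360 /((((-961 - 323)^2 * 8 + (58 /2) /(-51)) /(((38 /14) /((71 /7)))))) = 348840 /47758264949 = 0.00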